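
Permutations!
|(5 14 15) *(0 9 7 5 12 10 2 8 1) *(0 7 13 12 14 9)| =|(1 7 5 9 13 12 10 2 8)(14 15)| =18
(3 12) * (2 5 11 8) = (2 5 11 8)(3 12) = [0, 1, 5, 12, 4, 11, 6, 7, 2, 9, 10, 8, 3]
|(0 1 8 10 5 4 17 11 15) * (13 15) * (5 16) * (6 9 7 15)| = |(0 1 8 10 16 5 4 17 11 13 6 9 7 15)| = 14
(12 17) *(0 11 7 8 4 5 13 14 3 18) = (0 11 7 8 4 5 13 14 3 18)(12 17) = [11, 1, 2, 18, 5, 13, 6, 8, 4, 9, 10, 7, 17, 14, 3, 15, 16, 12, 0]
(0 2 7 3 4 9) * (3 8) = (0 2 7 8 3 4 9) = [2, 1, 7, 4, 9, 5, 6, 8, 3, 0]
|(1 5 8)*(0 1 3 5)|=6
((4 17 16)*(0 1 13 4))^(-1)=(0 16 17 4 13 1)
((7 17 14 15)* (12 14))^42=((7 17 12 14 15))^42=(7 12 15 17 14)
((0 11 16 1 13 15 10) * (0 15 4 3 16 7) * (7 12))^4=((0 11 12 7)(1 13 4 3 16)(10 15))^4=(1 16 3 4 13)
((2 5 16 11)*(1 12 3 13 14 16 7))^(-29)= ((1 12 3 13 14 16 11 2 5 7))^(-29)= (1 12 3 13 14 16 11 2 5 7)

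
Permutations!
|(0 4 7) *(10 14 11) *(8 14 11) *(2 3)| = 6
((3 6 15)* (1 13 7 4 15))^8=(1 13 7 4 15 3 6)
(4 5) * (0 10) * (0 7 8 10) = (4 5)(7 8 10) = [0, 1, 2, 3, 5, 4, 6, 8, 10, 9, 7]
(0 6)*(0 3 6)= (3 6)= [0, 1, 2, 6, 4, 5, 3]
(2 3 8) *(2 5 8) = (2 3)(5 8) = [0, 1, 3, 2, 4, 8, 6, 7, 5]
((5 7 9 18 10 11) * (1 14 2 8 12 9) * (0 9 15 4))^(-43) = (0 4 15 12 8 2 14 1 7 5 11 10 18 9)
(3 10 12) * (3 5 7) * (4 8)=(3 10 12 5 7)(4 8)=[0, 1, 2, 10, 8, 7, 6, 3, 4, 9, 12, 11, 5]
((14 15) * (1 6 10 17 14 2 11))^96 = (17)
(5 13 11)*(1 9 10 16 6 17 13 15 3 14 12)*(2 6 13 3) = (1 9 10 16 13 11 5 15 2 6 17 3 14 12) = [0, 9, 6, 14, 4, 15, 17, 7, 8, 10, 16, 5, 1, 11, 12, 2, 13, 3]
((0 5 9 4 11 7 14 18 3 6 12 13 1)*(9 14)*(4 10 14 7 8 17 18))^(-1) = (0 1 13 12 6 3 18 17 8 11 4 14 10 9 7 5)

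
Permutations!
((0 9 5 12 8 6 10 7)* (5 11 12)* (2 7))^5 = (0 6 9 10 11 2 12 7 8)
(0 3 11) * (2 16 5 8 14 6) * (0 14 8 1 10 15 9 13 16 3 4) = (0 4)(1 10 15 9 13 16 5)(2 3 11 14 6) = [4, 10, 3, 11, 0, 1, 2, 7, 8, 13, 15, 14, 12, 16, 6, 9, 5]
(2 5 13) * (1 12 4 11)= [0, 12, 5, 3, 11, 13, 6, 7, 8, 9, 10, 1, 4, 2]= (1 12 4 11)(2 5 13)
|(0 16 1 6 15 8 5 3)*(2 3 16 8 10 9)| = 11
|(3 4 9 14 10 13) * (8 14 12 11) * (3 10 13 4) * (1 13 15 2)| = 11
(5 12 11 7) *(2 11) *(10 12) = (2 11 7 5 10 12) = [0, 1, 11, 3, 4, 10, 6, 5, 8, 9, 12, 7, 2]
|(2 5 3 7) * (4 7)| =5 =|(2 5 3 4 7)|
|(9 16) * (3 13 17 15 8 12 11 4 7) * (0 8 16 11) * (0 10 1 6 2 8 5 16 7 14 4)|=30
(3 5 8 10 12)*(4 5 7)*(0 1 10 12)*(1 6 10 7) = (0 6 10)(1 7 4 5 8 12 3) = [6, 7, 2, 1, 5, 8, 10, 4, 12, 9, 0, 11, 3]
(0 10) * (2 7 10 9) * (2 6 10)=(0 9 6 10)(2 7)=[9, 1, 7, 3, 4, 5, 10, 2, 8, 6, 0]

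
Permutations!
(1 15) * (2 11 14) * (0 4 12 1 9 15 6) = (0 4 12 1 6)(2 11 14)(9 15) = [4, 6, 11, 3, 12, 5, 0, 7, 8, 15, 10, 14, 1, 13, 2, 9]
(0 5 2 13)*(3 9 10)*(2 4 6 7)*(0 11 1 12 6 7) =(0 5 4 7 2 13 11 1 12 6)(3 9 10) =[5, 12, 13, 9, 7, 4, 0, 2, 8, 10, 3, 1, 6, 11]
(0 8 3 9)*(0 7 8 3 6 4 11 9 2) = (0 3 2)(4 11 9 7 8 6) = [3, 1, 0, 2, 11, 5, 4, 8, 6, 7, 10, 9]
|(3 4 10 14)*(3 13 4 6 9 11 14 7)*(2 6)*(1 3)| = |(1 3 2 6 9 11 14 13 4 10 7)| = 11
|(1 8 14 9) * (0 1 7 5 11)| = |(0 1 8 14 9 7 5 11)| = 8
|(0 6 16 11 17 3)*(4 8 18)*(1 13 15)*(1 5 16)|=|(0 6 1 13 15 5 16 11 17 3)(4 8 18)|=30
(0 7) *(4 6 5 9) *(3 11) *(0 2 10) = [7, 1, 10, 11, 6, 9, 5, 2, 8, 4, 0, 3] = (0 7 2 10)(3 11)(4 6 5 9)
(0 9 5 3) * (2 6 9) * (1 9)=(0 2 6 1 9 5 3)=[2, 9, 6, 0, 4, 3, 1, 7, 8, 5]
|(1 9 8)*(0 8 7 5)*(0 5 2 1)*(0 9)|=6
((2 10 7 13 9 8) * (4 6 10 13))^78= (2 9)(4 10)(6 7)(8 13)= ((2 13 9 8)(4 6 10 7))^78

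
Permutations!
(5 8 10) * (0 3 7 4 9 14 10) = (0 3 7 4 9 14 10 5 8) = [3, 1, 2, 7, 9, 8, 6, 4, 0, 14, 5, 11, 12, 13, 10]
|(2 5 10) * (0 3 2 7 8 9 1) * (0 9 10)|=|(0 3 2 5)(1 9)(7 8 10)|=12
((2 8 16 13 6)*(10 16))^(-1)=((2 8 10 16 13 6))^(-1)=(2 6 13 16 10 8)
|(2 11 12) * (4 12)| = 4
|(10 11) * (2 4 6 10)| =5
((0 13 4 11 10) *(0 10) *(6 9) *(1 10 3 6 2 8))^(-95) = (0 13 4 11)(1 6 8 3 2 10 9)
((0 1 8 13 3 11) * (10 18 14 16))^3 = (0 13)(1 3)(8 11)(10 16 14 18)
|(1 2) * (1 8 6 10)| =5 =|(1 2 8 6 10)|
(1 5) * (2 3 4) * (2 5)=(1 2 3 4 5)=[0, 2, 3, 4, 5, 1]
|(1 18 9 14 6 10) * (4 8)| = |(1 18 9 14 6 10)(4 8)| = 6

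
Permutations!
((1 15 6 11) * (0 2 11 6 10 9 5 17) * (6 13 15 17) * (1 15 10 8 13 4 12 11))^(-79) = ((0 2 1 17)(4 12 11 15 8 13 10 9 5 6))^(-79) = (0 2 1 17)(4 12 11 15 8 13 10 9 5 6)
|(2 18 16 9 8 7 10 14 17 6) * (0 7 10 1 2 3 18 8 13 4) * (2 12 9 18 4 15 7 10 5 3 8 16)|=18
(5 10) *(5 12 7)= [0, 1, 2, 3, 4, 10, 6, 5, 8, 9, 12, 11, 7]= (5 10 12 7)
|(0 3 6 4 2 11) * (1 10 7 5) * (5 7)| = |(0 3 6 4 2 11)(1 10 5)| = 6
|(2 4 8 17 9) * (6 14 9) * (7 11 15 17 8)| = 9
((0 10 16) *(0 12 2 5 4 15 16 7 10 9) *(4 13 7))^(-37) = (0 9)(2 12 16 15 4 10 7 13 5)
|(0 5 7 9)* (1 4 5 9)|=|(0 9)(1 4 5 7)|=4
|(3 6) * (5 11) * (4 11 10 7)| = |(3 6)(4 11 5 10 7)| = 10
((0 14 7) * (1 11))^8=(0 7 14)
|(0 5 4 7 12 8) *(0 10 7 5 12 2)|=|(0 12 8 10 7 2)(4 5)|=6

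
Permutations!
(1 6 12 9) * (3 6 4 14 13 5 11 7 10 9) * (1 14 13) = [0, 4, 2, 6, 13, 11, 12, 10, 8, 14, 9, 7, 3, 5, 1] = (1 4 13 5 11 7 10 9 14)(3 6 12)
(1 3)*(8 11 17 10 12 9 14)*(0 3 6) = (0 3 1 6)(8 11 17 10 12 9 14) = [3, 6, 2, 1, 4, 5, 0, 7, 11, 14, 12, 17, 9, 13, 8, 15, 16, 10]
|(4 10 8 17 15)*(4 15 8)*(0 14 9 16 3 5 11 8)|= |(0 14 9 16 3 5 11 8 17)(4 10)|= 18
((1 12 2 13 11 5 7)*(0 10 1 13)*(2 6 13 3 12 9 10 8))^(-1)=((0 8 2)(1 9 10)(3 12 6 13 11 5 7))^(-1)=(0 2 8)(1 10 9)(3 7 5 11 13 6 12)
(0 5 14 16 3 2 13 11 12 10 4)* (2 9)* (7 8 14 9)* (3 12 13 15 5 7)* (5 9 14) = (0 7 8 5 14 16 12 10 4)(2 15 9)(11 13) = [7, 1, 15, 3, 0, 14, 6, 8, 5, 2, 4, 13, 10, 11, 16, 9, 12]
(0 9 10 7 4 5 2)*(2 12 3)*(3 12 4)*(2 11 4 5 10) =[9, 1, 0, 11, 10, 5, 6, 3, 8, 2, 7, 4, 12] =(12)(0 9 2)(3 11 4 10 7)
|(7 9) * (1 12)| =2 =|(1 12)(7 9)|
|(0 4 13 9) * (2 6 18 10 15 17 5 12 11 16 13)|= 14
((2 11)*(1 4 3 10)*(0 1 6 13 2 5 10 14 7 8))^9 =((0 1 4 3 14 7 8)(2 11 5 10 6 13))^9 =(0 4 14 8 1 3 7)(2 10)(5 13)(6 11)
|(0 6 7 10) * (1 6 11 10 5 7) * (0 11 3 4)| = |(0 3 4)(1 6)(5 7)(10 11)| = 6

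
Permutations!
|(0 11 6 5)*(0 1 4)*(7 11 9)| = 8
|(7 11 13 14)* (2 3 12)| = |(2 3 12)(7 11 13 14)| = 12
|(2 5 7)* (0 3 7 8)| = |(0 3 7 2 5 8)| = 6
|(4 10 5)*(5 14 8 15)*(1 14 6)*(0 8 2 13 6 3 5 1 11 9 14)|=12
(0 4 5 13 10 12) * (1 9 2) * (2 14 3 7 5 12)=(0 4 12)(1 9 14 3 7 5 13 10 2)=[4, 9, 1, 7, 12, 13, 6, 5, 8, 14, 2, 11, 0, 10, 3]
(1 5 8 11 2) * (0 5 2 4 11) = (0 5 8)(1 2)(4 11) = [5, 2, 1, 3, 11, 8, 6, 7, 0, 9, 10, 4]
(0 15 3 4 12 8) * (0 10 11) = (0 15 3 4 12 8 10 11) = [15, 1, 2, 4, 12, 5, 6, 7, 10, 9, 11, 0, 8, 13, 14, 3]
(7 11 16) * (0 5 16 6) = [5, 1, 2, 3, 4, 16, 0, 11, 8, 9, 10, 6, 12, 13, 14, 15, 7] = (0 5 16 7 11 6)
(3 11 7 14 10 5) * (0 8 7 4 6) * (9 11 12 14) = (0 8 7 9 11 4 6)(3 12 14 10 5) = [8, 1, 2, 12, 6, 3, 0, 9, 7, 11, 5, 4, 14, 13, 10]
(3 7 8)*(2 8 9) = (2 8 3 7 9) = [0, 1, 8, 7, 4, 5, 6, 9, 3, 2]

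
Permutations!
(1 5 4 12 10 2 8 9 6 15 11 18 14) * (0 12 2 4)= (0 12 10 4 2 8 9 6 15 11 18 14 1 5)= [12, 5, 8, 3, 2, 0, 15, 7, 9, 6, 4, 18, 10, 13, 1, 11, 16, 17, 14]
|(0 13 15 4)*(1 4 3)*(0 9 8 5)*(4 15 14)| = 21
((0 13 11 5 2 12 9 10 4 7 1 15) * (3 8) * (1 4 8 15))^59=(0 2 8 13 12 3 11 9 15 5 10)(4 7)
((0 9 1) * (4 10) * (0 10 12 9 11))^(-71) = ((0 11)(1 10 4 12 9))^(-71) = (0 11)(1 9 12 4 10)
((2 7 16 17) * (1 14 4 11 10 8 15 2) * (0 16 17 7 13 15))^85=((0 16 7 17 1 14 4 11 10 8)(2 13 15))^85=(0 14)(1 8)(2 13 15)(4 16)(7 11)(10 17)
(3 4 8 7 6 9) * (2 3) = (2 3 4 8 7 6 9) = [0, 1, 3, 4, 8, 5, 9, 6, 7, 2]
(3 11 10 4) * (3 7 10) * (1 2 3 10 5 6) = (1 2 3 11 10 4 7 5 6) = [0, 2, 3, 11, 7, 6, 1, 5, 8, 9, 4, 10]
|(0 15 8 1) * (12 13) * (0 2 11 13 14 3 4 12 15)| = |(1 2 11 13 15 8)(3 4 12 14)| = 12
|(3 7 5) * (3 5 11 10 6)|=5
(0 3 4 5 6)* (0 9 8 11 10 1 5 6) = (0 3 4 6 9 8 11 10 1 5) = [3, 5, 2, 4, 6, 0, 9, 7, 11, 8, 1, 10]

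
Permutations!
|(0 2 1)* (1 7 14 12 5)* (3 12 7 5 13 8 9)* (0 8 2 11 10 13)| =22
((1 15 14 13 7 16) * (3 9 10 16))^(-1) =((1 15 14 13 7 3 9 10 16))^(-1) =(1 16 10 9 3 7 13 14 15)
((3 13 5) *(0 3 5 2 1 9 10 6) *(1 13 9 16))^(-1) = ((0 3 9 10 6)(1 16)(2 13))^(-1) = (0 6 10 9 3)(1 16)(2 13)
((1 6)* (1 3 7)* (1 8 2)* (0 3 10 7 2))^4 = ((0 3 2 1 6 10 7 8))^4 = (0 6)(1 8)(2 7)(3 10)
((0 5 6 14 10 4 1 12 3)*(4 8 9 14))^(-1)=(0 3 12 1 4 6 5)(8 10 14 9)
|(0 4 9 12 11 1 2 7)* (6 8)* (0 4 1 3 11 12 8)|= 8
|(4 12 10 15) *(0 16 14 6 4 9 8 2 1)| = |(0 16 14 6 4 12 10 15 9 8 2 1)| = 12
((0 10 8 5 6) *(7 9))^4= ((0 10 8 5 6)(7 9))^4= (0 6 5 8 10)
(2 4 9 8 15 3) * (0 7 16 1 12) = (0 7 16 1 12)(2 4 9 8 15 3) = [7, 12, 4, 2, 9, 5, 6, 16, 15, 8, 10, 11, 0, 13, 14, 3, 1]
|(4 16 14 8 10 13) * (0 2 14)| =|(0 2 14 8 10 13 4 16)| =8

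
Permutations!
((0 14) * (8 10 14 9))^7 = (0 8 14 9 10)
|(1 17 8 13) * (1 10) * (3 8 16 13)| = 10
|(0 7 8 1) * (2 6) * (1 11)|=|(0 7 8 11 1)(2 6)|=10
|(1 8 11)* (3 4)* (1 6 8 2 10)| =6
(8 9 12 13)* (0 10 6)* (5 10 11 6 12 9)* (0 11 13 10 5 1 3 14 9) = (0 13 8 1 3 14 9)(6 11)(10 12) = [13, 3, 2, 14, 4, 5, 11, 7, 1, 0, 12, 6, 10, 8, 9]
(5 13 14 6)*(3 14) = [0, 1, 2, 14, 4, 13, 5, 7, 8, 9, 10, 11, 12, 3, 6] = (3 14 6 5 13)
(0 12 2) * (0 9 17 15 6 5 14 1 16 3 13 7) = (0 12 2 9 17 15 6 5 14 1 16 3 13 7) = [12, 16, 9, 13, 4, 14, 5, 0, 8, 17, 10, 11, 2, 7, 1, 6, 3, 15]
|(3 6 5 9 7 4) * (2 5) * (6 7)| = |(2 5 9 6)(3 7 4)| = 12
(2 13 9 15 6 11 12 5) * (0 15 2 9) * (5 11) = (0 15 6 5 9 2 13)(11 12) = [15, 1, 13, 3, 4, 9, 5, 7, 8, 2, 10, 12, 11, 0, 14, 6]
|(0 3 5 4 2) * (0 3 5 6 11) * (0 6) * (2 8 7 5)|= |(0 2 3)(4 8 7 5)(6 11)|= 12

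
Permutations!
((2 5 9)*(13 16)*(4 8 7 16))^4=((2 5 9)(4 8 7 16 13))^4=(2 5 9)(4 13 16 7 8)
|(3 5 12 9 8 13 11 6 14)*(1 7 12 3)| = |(1 7 12 9 8 13 11 6 14)(3 5)| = 18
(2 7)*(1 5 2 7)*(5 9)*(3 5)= (1 9 3 5 2)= [0, 9, 1, 5, 4, 2, 6, 7, 8, 3]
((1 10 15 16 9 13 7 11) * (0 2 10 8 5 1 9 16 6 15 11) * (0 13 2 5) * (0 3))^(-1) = ((16)(0 5 1 8 3)(2 10 11 9)(6 15)(7 13))^(-1) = (16)(0 3 8 1 5)(2 9 11 10)(6 15)(7 13)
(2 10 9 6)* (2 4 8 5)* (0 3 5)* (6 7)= [3, 1, 10, 5, 8, 2, 4, 6, 0, 7, 9]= (0 3 5 2 10 9 7 6 4 8)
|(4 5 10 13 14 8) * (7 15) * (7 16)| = 6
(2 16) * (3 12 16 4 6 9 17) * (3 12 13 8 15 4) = (2 3 13 8 15 4 6 9 17 12 16) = [0, 1, 3, 13, 6, 5, 9, 7, 15, 17, 10, 11, 16, 8, 14, 4, 2, 12]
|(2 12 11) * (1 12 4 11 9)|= |(1 12 9)(2 4 11)|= 3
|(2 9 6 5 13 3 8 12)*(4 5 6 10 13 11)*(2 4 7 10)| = |(2 9)(3 8 12 4 5 11 7 10 13)| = 18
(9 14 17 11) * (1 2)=[0, 2, 1, 3, 4, 5, 6, 7, 8, 14, 10, 9, 12, 13, 17, 15, 16, 11]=(1 2)(9 14 17 11)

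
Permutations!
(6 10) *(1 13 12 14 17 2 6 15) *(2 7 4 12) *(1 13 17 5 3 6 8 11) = (1 17 7 4 12 14 5 3 6 10 15 13 2 8 11) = [0, 17, 8, 6, 12, 3, 10, 4, 11, 9, 15, 1, 14, 2, 5, 13, 16, 7]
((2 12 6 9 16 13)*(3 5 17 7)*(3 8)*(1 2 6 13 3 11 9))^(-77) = (1 13 2 6 12)(3 7 9 5 8 16 17 11)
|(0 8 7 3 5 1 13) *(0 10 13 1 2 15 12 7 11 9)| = |(0 8 11 9)(2 15 12 7 3 5)(10 13)| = 12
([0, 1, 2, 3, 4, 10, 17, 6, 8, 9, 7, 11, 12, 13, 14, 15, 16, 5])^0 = (17)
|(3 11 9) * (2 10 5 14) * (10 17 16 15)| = |(2 17 16 15 10 5 14)(3 11 9)| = 21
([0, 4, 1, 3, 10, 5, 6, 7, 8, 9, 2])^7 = (1 2 10 4)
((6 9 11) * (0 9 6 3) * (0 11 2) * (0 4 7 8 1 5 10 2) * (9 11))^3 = (0 9 3 11)(1 2 8 10 7 5 4)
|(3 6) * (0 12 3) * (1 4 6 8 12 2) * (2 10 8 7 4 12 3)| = 21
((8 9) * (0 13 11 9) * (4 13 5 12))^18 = ((0 5 12 4 13 11 9 8))^18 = (0 12 13 9)(4 11 8 5)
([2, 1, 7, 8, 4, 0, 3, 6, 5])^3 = [6, 1, 3, 0, 4, 7, 5, 8, 2]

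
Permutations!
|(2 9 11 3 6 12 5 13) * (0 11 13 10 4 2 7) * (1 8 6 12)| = 33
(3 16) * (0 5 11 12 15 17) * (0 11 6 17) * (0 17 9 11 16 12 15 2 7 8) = (0 5 6 9 11 15 17 16 3 12 2 7 8) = [5, 1, 7, 12, 4, 6, 9, 8, 0, 11, 10, 15, 2, 13, 14, 17, 3, 16]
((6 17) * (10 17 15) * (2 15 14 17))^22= ((2 15 10)(6 14 17))^22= (2 15 10)(6 14 17)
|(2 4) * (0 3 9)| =|(0 3 9)(2 4)| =6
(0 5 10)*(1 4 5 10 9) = (0 10)(1 4 5 9) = [10, 4, 2, 3, 5, 9, 6, 7, 8, 1, 0]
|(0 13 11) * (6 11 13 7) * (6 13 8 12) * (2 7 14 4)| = 10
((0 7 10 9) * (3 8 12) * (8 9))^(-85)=((0 7 10 8 12 3 9))^(-85)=(0 9 3 12 8 10 7)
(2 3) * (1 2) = [0, 2, 3, 1] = (1 2 3)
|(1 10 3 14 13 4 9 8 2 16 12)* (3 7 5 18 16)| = |(1 10 7 5 18 16 12)(2 3 14 13 4 9 8)| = 7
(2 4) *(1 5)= [0, 5, 4, 3, 2, 1]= (1 5)(2 4)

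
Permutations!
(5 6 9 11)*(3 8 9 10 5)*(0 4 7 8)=(0 4 7 8 9 11 3)(5 6 10)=[4, 1, 2, 0, 7, 6, 10, 8, 9, 11, 5, 3]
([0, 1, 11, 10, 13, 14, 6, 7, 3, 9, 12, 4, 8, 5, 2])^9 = (2 13)(3 10 12 8)(4 14)(5 11)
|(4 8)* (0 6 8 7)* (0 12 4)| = 3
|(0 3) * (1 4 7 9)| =4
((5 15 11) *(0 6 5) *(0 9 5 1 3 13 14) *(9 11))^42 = ((0 6 1 3 13 14)(5 15 9))^42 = (15)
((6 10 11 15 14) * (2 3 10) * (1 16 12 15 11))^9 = (16)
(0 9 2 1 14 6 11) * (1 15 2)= (0 9 1 14 6 11)(2 15)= [9, 14, 15, 3, 4, 5, 11, 7, 8, 1, 10, 0, 12, 13, 6, 2]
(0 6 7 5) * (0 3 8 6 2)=[2, 1, 0, 8, 4, 3, 7, 5, 6]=(0 2)(3 8 6 7 5)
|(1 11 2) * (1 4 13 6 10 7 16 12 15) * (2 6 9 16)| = 12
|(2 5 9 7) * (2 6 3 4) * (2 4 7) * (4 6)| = |(2 5 9)(3 7 4 6)| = 12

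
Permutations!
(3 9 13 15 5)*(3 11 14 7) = (3 9 13 15 5 11 14 7) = [0, 1, 2, 9, 4, 11, 6, 3, 8, 13, 10, 14, 12, 15, 7, 5]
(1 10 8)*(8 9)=(1 10 9 8)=[0, 10, 2, 3, 4, 5, 6, 7, 1, 8, 9]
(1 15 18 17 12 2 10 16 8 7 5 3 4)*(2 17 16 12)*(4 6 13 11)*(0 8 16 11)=[8, 15, 10, 6, 1, 3, 13, 5, 7, 9, 12, 4, 17, 0, 14, 18, 16, 2, 11]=(0 8 7 5 3 6 13)(1 15 18 11 4)(2 10 12 17)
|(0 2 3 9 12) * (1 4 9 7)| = |(0 2 3 7 1 4 9 12)| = 8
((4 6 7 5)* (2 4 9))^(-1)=((2 4 6 7 5 9))^(-1)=(2 9 5 7 6 4)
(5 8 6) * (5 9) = (5 8 6 9) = [0, 1, 2, 3, 4, 8, 9, 7, 6, 5]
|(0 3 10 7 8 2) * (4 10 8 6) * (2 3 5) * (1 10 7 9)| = 6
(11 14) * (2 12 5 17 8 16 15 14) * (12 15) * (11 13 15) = (2 11)(5 17 8 16 12)(13 15 14) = [0, 1, 11, 3, 4, 17, 6, 7, 16, 9, 10, 2, 5, 15, 13, 14, 12, 8]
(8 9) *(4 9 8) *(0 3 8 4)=(0 3 8 4 9)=[3, 1, 2, 8, 9, 5, 6, 7, 4, 0]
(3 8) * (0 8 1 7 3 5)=(0 8 5)(1 7 3)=[8, 7, 2, 1, 4, 0, 6, 3, 5]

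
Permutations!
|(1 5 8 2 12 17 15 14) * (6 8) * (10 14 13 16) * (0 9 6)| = |(0 9 6 8 2 12 17 15 13 16 10 14 1 5)| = 14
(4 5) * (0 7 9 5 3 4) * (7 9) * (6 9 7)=(0 7 6 9 5)(3 4)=[7, 1, 2, 4, 3, 0, 9, 6, 8, 5]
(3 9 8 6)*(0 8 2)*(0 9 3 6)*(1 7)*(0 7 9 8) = (1 9 2 8 7) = [0, 9, 8, 3, 4, 5, 6, 1, 7, 2]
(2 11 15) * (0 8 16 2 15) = (0 8 16 2 11) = [8, 1, 11, 3, 4, 5, 6, 7, 16, 9, 10, 0, 12, 13, 14, 15, 2]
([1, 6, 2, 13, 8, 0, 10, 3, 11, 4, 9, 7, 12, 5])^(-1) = [5, 0, 2, 7, 9, 13, 1, 11, 4, 10, 6, 8, 12, 3]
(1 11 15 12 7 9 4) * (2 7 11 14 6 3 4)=[0, 14, 7, 4, 1, 5, 3, 9, 8, 2, 10, 15, 11, 13, 6, 12]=(1 14 6 3 4)(2 7 9)(11 15 12)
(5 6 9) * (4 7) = (4 7)(5 6 9) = [0, 1, 2, 3, 7, 6, 9, 4, 8, 5]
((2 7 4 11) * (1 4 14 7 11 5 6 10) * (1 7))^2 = ((1 4 5 6 10 7 14)(2 11))^2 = (1 5 10 14 4 6 7)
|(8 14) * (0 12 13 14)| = |(0 12 13 14 8)| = 5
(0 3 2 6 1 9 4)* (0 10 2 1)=(0 3 1 9 4 10 2 6)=[3, 9, 6, 1, 10, 5, 0, 7, 8, 4, 2]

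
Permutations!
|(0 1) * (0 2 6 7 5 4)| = |(0 1 2 6 7 5 4)| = 7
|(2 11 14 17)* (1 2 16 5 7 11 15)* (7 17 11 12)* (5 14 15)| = |(1 2 5 17 16 14 11 15)(7 12)| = 8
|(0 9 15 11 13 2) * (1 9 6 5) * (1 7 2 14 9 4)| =|(0 6 5 7 2)(1 4)(9 15 11 13 14)| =10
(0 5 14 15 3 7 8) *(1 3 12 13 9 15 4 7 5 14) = [14, 3, 2, 5, 7, 1, 6, 8, 0, 15, 10, 11, 13, 9, 4, 12] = (0 14 4 7 8)(1 3 5)(9 15 12 13)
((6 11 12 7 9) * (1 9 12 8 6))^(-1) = ((1 9)(6 11 8)(7 12))^(-1) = (1 9)(6 8 11)(7 12)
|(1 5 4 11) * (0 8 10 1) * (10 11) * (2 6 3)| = |(0 8 11)(1 5 4 10)(2 6 3)| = 12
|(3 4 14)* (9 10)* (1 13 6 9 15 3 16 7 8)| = 12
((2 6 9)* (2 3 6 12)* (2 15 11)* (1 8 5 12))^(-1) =((1 8 5 12 15 11 2)(3 6 9))^(-1) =(1 2 11 15 12 5 8)(3 9 6)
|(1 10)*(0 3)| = 2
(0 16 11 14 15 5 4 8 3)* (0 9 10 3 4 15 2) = (0 16 11 14 2)(3 9 10)(4 8)(5 15) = [16, 1, 0, 9, 8, 15, 6, 7, 4, 10, 3, 14, 12, 13, 2, 5, 11]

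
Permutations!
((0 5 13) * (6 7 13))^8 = ((0 5 6 7 13))^8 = (0 7 5 13 6)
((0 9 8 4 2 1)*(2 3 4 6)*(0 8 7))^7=((0 9 7)(1 8 6 2)(3 4))^7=(0 9 7)(1 2 6 8)(3 4)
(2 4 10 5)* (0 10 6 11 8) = [10, 1, 4, 3, 6, 2, 11, 7, 0, 9, 5, 8] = (0 10 5 2 4 6 11 8)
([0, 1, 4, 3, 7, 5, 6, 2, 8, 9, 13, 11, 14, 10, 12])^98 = (14)(2 7 4)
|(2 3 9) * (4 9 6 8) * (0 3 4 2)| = |(0 3 6 8 2 4 9)| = 7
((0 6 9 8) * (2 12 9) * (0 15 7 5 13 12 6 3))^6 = (5 7 15 8 9 12 13)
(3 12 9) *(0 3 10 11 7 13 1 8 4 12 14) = (0 3 14)(1 8 4 12 9 10 11 7 13) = [3, 8, 2, 14, 12, 5, 6, 13, 4, 10, 11, 7, 9, 1, 0]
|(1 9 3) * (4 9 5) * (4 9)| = 4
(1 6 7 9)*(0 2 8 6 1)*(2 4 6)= (0 4 6 7 9)(2 8)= [4, 1, 8, 3, 6, 5, 7, 9, 2, 0]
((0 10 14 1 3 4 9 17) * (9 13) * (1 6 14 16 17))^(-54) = (0 16)(1 3 4 13 9)(10 17)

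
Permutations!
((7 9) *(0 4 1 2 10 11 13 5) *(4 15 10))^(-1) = ((0 15 10 11 13 5)(1 2 4)(7 9))^(-1) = (0 5 13 11 10 15)(1 4 2)(7 9)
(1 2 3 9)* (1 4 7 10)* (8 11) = (1 2 3 9 4 7 10)(8 11) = [0, 2, 3, 9, 7, 5, 6, 10, 11, 4, 1, 8]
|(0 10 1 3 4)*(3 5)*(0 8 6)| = 8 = |(0 10 1 5 3 4 8 6)|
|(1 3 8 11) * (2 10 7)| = |(1 3 8 11)(2 10 7)| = 12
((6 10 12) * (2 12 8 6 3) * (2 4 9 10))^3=(2 4 8 12 9 6 3 10)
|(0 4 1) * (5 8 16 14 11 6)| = |(0 4 1)(5 8 16 14 11 6)| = 6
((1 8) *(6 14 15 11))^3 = (1 8)(6 11 15 14)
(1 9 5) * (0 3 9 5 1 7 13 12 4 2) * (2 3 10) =[10, 5, 0, 9, 3, 7, 6, 13, 8, 1, 2, 11, 4, 12] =(0 10 2)(1 5 7 13 12 4 3 9)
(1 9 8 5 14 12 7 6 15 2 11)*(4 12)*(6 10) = (1 9 8 5 14 4 12 7 10 6 15 2 11) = [0, 9, 11, 3, 12, 14, 15, 10, 5, 8, 6, 1, 7, 13, 4, 2]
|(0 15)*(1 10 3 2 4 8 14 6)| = |(0 15)(1 10 3 2 4 8 14 6)| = 8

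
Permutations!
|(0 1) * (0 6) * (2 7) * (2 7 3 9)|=|(0 1 6)(2 3 9)|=3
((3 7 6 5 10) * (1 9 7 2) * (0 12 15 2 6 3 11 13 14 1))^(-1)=(0 2 15 12)(1 14 13 11 10 5 6 3 7 9)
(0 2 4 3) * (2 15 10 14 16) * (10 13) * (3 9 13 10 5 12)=(0 15 10 14 16 2 4 9 13 5 12 3)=[15, 1, 4, 0, 9, 12, 6, 7, 8, 13, 14, 11, 3, 5, 16, 10, 2]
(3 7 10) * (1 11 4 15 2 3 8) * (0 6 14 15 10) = (0 6 14 15 2 3 7)(1 11 4 10 8) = [6, 11, 3, 7, 10, 5, 14, 0, 1, 9, 8, 4, 12, 13, 15, 2]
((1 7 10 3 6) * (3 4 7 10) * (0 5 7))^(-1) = ((0 5 7 3 6 1 10 4))^(-1) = (0 4 10 1 6 3 7 5)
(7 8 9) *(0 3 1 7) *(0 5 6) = (0 3 1 7 8 9 5 6) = [3, 7, 2, 1, 4, 6, 0, 8, 9, 5]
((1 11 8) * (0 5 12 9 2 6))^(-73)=(0 6 2 9 12 5)(1 8 11)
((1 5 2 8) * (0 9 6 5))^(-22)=((0 9 6 5 2 8 1))^(-22)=(0 1 8 2 5 6 9)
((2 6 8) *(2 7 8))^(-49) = ((2 6)(7 8))^(-49) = (2 6)(7 8)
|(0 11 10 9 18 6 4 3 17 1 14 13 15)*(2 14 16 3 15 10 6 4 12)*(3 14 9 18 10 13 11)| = 15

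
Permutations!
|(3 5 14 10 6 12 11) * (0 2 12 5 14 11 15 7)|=|(0 2 12 15 7)(3 14 10 6 5 11)|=30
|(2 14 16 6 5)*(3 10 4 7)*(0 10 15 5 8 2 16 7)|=9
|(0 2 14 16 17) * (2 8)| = 6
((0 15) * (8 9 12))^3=(0 15)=((0 15)(8 9 12))^3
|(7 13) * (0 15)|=|(0 15)(7 13)|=2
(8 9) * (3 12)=[0, 1, 2, 12, 4, 5, 6, 7, 9, 8, 10, 11, 3]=(3 12)(8 9)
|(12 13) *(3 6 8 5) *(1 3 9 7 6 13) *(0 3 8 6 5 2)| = |(0 3 13 12 1 8 2)(5 9 7)| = 21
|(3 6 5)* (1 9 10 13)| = |(1 9 10 13)(3 6 5)| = 12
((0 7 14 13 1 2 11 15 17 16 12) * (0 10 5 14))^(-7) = ((0 7)(1 2 11 15 17 16 12 10 5 14 13))^(-7) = (0 7)(1 17 5 2 16 14 11 12 13 15 10)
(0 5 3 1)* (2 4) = [5, 0, 4, 1, 2, 3] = (0 5 3 1)(2 4)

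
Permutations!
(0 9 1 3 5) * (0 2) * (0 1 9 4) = (9)(0 4)(1 3 5 2) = [4, 3, 1, 5, 0, 2, 6, 7, 8, 9]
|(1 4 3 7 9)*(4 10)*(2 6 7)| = |(1 10 4 3 2 6 7 9)| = 8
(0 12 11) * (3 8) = (0 12 11)(3 8) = [12, 1, 2, 8, 4, 5, 6, 7, 3, 9, 10, 0, 11]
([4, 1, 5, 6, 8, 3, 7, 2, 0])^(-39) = [0, 1, 5, 6, 4, 3, 7, 2, 8]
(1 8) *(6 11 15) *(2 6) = (1 8)(2 6 11 15) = [0, 8, 6, 3, 4, 5, 11, 7, 1, 9, 10, 15, 12, 13, 14, 2]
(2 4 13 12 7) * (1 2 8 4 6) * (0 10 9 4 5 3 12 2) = [10, 0, 6, 12, 13, 3, 1, 8, 5, 4, 9, 11, 7, 2] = (0 10 9 4 13 2 6 1)(3 12 7 8 5)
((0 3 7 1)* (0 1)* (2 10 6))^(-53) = (0 3 7)(2 10 6)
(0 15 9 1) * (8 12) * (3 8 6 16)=(0 15 9 1)(3 8 12 6 16)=[15, 0, 2, 8, 4, 5, 16, 7, 12, 1, 10, 11, 6, 13, 14, 9, 3]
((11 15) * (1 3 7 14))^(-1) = ((1 3 7 14)(11 15))^(-1) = (1 14 7 3)(11 15)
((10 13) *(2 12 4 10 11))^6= (13)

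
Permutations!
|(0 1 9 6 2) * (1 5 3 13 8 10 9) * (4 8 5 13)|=|(0 13 5 3 4 8 10 9 6 2)|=10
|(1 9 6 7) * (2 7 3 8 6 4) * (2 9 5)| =|(1 5 2 7)(3 8 6)(4 9)| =12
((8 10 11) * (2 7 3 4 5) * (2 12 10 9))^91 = (2 7 3 4 5 12 10 11 8 9)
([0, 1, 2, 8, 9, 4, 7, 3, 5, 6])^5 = (3 6 4 8 7 9 5)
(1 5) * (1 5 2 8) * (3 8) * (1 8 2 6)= [0, 6, 3, 2, 4, 5, 1, 7, 8]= (8)(1 6)(2 3)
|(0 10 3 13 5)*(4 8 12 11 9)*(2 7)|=|(0 10 3 13 5)(2 7)(4 8 12 11 9)|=10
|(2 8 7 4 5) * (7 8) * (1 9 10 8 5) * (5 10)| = 6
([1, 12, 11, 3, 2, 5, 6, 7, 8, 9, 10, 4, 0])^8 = (0 12 1)(2 4 11)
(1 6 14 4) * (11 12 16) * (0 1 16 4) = (0 1 6 14)(4 16 11 12) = [1, 6, 2, 3, 16, 5, 14, 7, 8, 9, 10, 12, 4, 13, 0, 15, 11]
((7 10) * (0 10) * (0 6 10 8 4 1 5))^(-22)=(0 1 8 5 4)(6 7 10)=((0 8 4 1 5)(6 10 7))^(-22)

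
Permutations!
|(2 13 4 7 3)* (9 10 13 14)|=8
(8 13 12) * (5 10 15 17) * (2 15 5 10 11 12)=(2 15 17 10 5 11 12 8 13)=[0, 1, 15, 3, 4, 11, 6, 7, 13, 9, 5, 12, 8, 2, 14, 17, 16, 10]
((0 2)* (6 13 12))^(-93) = (13)(0 2)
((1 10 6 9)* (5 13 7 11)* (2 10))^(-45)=(5 11 7 13)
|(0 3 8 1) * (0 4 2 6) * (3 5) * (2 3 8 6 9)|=14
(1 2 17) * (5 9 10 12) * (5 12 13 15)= [0, 2, 17, 3, 4, 9, 6, 7, 8, 10, 13, 11, 12, 15, 14, 5, 16, 1]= (1 2 17)(5 9 10 13 15)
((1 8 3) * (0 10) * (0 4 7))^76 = (10)(1 8 3)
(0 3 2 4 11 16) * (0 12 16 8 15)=[3, 1, 4, 2, 11, 5, 6, 7, 15, 9, 10, 8, 16, 13, 14, 0, 12]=(0 3 2 4 11 8 15)(12 16)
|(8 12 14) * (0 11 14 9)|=6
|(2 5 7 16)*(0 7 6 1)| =7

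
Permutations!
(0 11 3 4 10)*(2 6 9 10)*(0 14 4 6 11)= [0, 1, 11, 6, 2, 5, 9, 7, 8, 10, 14, 3, 12, 13, 4]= (2 11 3 6 9 10 14 4)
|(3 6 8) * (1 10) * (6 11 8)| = 6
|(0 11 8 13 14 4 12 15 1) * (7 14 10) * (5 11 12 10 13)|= 12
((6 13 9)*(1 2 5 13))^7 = (1 2 5 13 9 6)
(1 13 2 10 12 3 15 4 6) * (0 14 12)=(0 14 12 3 15 4 6 1 13 2 10)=[14, 13, 10, 15, 6, 5, 1, 7, 8, 9, 0, 11, 3, 2, 12, 4]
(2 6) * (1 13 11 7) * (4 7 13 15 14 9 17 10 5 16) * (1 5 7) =(1 15 14 9 17 10 7 5 16 4)(2 6)(11 13) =[0, 15, 6, 3, 1, 16, 2, 5, 8, 17, 7, 13, 12, 11, 9, 14, 4, 10]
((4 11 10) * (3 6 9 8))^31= (3 8 9 6)(4 11 10)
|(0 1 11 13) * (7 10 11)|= |(0 1 7 10 11 13)|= 6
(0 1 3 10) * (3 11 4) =(0 1 11 4 3 10) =[1, 11, 2, 10, 3, 5, 6, 7, 8, 9, 0, 4]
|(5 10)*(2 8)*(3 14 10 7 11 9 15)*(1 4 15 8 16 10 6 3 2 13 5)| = 6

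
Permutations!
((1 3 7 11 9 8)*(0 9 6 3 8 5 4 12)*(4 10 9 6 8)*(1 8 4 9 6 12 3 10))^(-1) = ((0 12)(1 9 5)(3 7 11 4)(6 10))^(-1) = (0 12)(1 5 9)(3 4 11 7)(6 10)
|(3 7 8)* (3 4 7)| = 3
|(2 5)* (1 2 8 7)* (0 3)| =|(0 3)(1 2 5 8 7)| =10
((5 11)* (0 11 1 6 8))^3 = (0 1)(5 8)(6 11)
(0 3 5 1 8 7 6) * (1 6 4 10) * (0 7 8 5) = (0 3)(1 5 6 7 4 10) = [3, 5, 2, 0, 10, 6, 7, 4, 8, 9, 1]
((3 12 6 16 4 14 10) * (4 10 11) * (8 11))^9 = ((3 12 6 16 10)(4 14 8 11))^9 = (3 10 16 6 12)(4 14 8 11)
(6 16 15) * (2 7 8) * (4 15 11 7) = [0, 1, 4, 3, 15, 5, 16, 8, 2, 9, 10, 7, 12, 13, 14, 6, 11] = (2 4 15 6 16 11 7 8)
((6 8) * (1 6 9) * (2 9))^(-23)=((1 6 8 2 9))^(-23)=(1 8 9 6 2)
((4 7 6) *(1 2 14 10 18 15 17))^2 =((1 2 14 10 18 15 17)(4 7 6))^2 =(1 14 18 17 2 10 15)(4 6 7)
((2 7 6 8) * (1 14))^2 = (14)(2 6)(7 8) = ((1 14)(2 7 6 8))^2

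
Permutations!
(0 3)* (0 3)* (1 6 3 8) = (1 6 3 8) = [0, 6, 2, 8, 4, 5, 3, 7, 1]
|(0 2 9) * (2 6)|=|(0 6 2 9)|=4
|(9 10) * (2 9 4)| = |(2 9 10 4)| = 4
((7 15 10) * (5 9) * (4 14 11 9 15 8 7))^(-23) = (4 15 9 14 10 5 11)(7 8)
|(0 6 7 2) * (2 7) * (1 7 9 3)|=12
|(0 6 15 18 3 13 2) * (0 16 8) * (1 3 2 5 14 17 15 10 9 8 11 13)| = 90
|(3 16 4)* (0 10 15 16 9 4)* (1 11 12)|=12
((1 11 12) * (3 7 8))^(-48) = (12)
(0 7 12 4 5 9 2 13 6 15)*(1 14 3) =(0 7 12 4 5 9 2 13 6 15)(1 14 3) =[7, 14, 13, 1, 5, 9, 15, 12, 8, 2, 10, 11, 4, 6, 3, 0]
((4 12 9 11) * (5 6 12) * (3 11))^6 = ((3 11 4 5 6 12 9))^6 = (3 9 12 6 5 4 11)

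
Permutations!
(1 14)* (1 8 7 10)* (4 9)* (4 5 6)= (1 14 8 7 10)(4 9 5 6)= [0, 14, 2, 3, 9, 6, 4, 10, 7, 5, 1, 11, 12, 13, 8]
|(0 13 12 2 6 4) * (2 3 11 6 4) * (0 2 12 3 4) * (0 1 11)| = 6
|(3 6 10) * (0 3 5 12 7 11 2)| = 9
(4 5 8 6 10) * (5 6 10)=(4 6 5 8 10)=[0, 1, 2, 3, 6, 8, 5, 7, 10, 9, 4]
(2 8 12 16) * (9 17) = [0, 1, 8, 3, 4, 5, 6, 7, 12, 17, 10, 11, 16, 13, 14, 15, 2, 9] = (2 8 12 16)(9 17)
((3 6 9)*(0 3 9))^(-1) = (9)(0 6 3)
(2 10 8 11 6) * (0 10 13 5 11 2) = (0 10 8 2 13 5 11 6) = [10, 1, 13, 3, 4, 11, 0, 7, 2, 9, 8, 6, 12, 5]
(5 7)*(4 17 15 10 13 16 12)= [0, 1, 2, 3, 17, 7, 6, 5, 8, 9, 13, 11, 4, 16, 14, 10, 12, 15]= (4 17 15 10 13 16 12)(5 7)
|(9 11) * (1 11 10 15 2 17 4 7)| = |(1 11 9 10 15 2 17 4 7)| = 9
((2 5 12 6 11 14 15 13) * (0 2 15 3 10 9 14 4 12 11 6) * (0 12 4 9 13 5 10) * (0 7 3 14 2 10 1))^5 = (0 11 10 9 13 2 15 1 5)(3 7)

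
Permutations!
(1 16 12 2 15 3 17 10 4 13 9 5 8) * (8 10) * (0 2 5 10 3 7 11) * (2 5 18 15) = (0 5 3 17 8 1 16 12 18 15 7 11)(4 13 9 10) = [5, 16, 2, 17, 13, 3, 6, 11, 1, 10, 4, 0, 18, 9, 14, 7, 12, 8, 15]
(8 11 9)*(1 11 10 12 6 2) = (1 11 9 8 10 12 6 2) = [0, 11, 1, 3, 4, 5, 2, 7, 10, 8, 12, 9, 6]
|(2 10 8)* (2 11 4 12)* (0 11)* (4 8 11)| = 7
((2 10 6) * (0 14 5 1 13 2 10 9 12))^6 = (0 9 13 5)(1 14 12 2)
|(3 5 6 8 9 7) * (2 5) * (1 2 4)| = 9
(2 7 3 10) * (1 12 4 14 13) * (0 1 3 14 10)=[1, 12, 7, 0, 10, 5, 6, 14, 8, 9, 2, 11, 4, 3, 13]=(0 1 12 4 10 2 7 14 13 3)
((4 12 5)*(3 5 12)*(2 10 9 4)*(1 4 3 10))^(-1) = (12)(1 2 5 3 9 10 4)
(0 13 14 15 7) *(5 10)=(0 13 14 15 7)(5 10)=[13, 1, 2, 3, 4, 10, 6, 0, 8, 9, 5, 11, 12, 14, 15, 7]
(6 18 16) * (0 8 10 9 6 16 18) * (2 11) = (18)(0 8 10 9 6)(2 11) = [8, 1, 11, 3, 4, 5, 0, 7, 10, 6, 9, 2, 12, 13, 14, 15, 16, 17, 18]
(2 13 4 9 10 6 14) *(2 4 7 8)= (2 13 7 8)(4 9 10 6 14)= [0, 1, 13, 3, 9, 5, 14, 8, 2, 10, 6, 11, 12, 7, 4]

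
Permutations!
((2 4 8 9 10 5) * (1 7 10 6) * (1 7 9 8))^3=(1 7 2 9 10 4 6 5)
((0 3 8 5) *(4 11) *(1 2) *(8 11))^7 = ((0 3 11 4 8 5)(1 2))^7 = (0 3 11 4 8 5)(1 2)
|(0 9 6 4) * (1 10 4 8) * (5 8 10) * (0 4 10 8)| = |(10)(0 9 6 8 1 5)| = 6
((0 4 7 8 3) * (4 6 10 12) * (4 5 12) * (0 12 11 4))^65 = ((0 6 10)(3 12 5 11 4 7 8))^65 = (0 10 6)(3 5 4 8 12 11 7)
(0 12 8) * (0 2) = (0 12 8 2) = [12, 1, 0, 3, 4, 5, 6, 7, 2, 9, 10, 11, 8]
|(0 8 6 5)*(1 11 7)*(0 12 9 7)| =|(0 8 6 5 12 9 7 1 11)| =9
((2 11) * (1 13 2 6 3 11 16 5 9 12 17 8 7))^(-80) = ((1 13 2 16 5 9 12 17 8 7)(3 11 6))^(-80) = (17)(3 11 6)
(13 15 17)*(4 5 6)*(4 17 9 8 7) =(4 5 6 17 13 15 9 8 7) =[0, 1, 2, 3, 5, 6, 17, 4, 7, 8, 10, 11, 12, 15, 14, 9, 16, 13]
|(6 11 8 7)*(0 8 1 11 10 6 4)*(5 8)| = 10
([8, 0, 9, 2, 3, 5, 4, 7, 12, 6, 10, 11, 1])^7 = (0 1 12 8)(2 6 3 9 4)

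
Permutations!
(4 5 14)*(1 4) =(1 4 5 14) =[0, 4, 2, 3, 5, 14, 6, 7, 8, 9, 10, 11, 12, 13, 1]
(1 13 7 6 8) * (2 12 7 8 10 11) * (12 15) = (1 13 8)(2 15 12 7 6 10 11) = [0, 13, 15, 3, 4, 5, 10, 6, 1, 9, 11, 2, 7, 8, 14, 12]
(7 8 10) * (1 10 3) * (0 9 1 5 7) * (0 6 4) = (0 9 1 10 6 4)(3 5 7 8) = [9, 10, 2, 5, 0, 7, 4, 8, 3, 1, 6]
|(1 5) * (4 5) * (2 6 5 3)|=|(1 4 3 2 6 5)|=6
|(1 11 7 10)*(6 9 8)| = 12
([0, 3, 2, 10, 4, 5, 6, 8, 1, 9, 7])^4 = (1 8 7 10 3)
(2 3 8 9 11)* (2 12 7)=(2 3 8 9 11 12 7)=[0, 1, 3, 8, 4, 5, 6, 2, 9, 11, 10, 12, 7]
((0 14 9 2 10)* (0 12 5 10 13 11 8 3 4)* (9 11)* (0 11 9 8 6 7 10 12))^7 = ((0 14 9 2 13 8 3 4 11 6 7 10)(5 12))^7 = (0 4 9 6 13 10 3 14 11 2 7 8)(5 12)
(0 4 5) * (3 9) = (0 4 5)(3 9) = [4, 1, 2, 9, 5, 0, 6, 7, 8, 3]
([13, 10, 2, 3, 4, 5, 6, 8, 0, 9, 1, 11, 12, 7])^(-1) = (0 8 7 13)(1 10)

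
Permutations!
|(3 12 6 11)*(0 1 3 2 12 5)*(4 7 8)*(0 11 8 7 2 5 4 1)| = |(1 3 4 2 12 6 8)(5 11)| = 14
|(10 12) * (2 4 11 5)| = |(2 4 11 5)(10 12)| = 4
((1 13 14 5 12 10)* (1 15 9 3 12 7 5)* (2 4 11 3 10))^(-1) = ((1 13 14)(2 4 11 3 12)(5 7)(9 10 15))^(-1) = (1 14 13)(2 12 3 11 4)(5 7)(9 15 10)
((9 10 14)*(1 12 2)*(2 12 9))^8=((1 9 10 14 2))^8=(1 14 9 2 10)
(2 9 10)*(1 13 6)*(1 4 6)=(1 13)(2 9 10)(4 6)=[0, 13, 9, 3, 6, 5, 4, 7, 8, 10, 2, 11, 12, 1]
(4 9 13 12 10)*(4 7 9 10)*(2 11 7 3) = (2 11 7 9 13 12 4 10 3) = [0, 1, 11, 2, 10, 5, 6, 9, 8, 13, 3, 7, 4, 12]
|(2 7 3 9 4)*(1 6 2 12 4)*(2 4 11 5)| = 10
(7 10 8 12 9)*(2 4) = (2 4)(7 10 8 12 9) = [0, 1, 4, 3, 2, 5, 6, 10, 12, 7, 8, 11, 9]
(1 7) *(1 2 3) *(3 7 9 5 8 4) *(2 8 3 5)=[0, 9, 7, 1, 5, 3, 6, 8, 4, 2]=(1 9 2 7 8 4 5 3)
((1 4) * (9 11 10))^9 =(11)(1 4)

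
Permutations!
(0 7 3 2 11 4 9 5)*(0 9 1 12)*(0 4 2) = [7, 12, 11, 0, 1, 9, 6, 3, 8, 5, 10, 2, 4] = (0 7 3)(1 12 4)(2 11)(5 9)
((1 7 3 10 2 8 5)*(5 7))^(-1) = (1 5)(2 10 3 7 8)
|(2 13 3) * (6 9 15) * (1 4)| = 6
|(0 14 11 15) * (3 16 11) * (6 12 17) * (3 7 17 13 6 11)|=6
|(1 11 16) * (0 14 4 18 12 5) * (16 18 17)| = 10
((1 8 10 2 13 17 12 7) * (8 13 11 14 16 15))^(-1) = (1 7 12 17 13)(2 10 8 15 16 14 11)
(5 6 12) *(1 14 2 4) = (1 14 2 4)(5 6 12) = [0, 14, 4, 3, 1, 6, 12, 7, 8, 9, 10, 11, 5, 13, 2]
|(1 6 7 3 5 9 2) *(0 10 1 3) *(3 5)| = 15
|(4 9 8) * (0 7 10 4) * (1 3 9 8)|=15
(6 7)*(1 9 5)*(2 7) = (1 9 5)(2 7 6) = [0, 9, 7, 3, 4, 1, 2, 6, 8, 5]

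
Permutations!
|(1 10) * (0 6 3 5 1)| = 6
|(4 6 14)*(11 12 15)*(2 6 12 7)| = 8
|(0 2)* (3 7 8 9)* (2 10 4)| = 4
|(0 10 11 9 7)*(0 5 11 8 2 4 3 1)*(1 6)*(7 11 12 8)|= 22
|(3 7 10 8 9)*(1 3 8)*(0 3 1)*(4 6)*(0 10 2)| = 4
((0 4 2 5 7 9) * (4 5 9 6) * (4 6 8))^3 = (0 8 9 7 2 5 4)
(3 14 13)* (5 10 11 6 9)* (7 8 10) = (3 14 13)(5 7 8 10 11 6 9) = [0, 1, 2, 14, 4, 7, 9, 8, 10, 5, 11, 6, 12, 3, 13]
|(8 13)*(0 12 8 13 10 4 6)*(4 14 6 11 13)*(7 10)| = |(0 12 8 7 10 14 6)(4 11 13)| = 21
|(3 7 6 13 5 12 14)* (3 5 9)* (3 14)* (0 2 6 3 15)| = 18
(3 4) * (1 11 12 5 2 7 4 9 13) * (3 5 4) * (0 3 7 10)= [3, 11, 10, 9, 5, 2, 6, 7, 8, 13, 0, 12, 4, 1]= (0 3 9 13 1 11 12 4 5 2 10)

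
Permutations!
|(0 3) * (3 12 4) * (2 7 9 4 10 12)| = 6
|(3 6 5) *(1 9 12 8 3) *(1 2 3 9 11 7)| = 12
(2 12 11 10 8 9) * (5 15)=[0, 1, 12, 3, 4, 15, 6, 7, 9, 2, 8, 10, 11, 13, 14, 5]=(2 12 11 10 8 9)(5 15)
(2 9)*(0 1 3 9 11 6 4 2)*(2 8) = (0 1 3 9)(2 11 6 4 8) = [1, 3, 11, 9, 8, 5, 4, 7, 2, 0, 10, 6]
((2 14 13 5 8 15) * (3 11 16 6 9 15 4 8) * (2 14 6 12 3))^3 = (2 15 5 9 13 6 14)(3 12 16 11)(4 8)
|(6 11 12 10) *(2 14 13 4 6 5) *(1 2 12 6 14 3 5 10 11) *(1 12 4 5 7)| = 12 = |(1 2 3 7)(4 14 13 5)(6 12 11)|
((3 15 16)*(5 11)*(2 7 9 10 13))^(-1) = ((2 7 9 10 13)(3 15 16)(5 11))^(-1) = (2 13 10 9 7)(3 16 15)(5 11)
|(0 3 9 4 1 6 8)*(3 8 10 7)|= 14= |(0 8)(1 6 10 7 3 9 4)|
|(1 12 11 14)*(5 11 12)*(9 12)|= 4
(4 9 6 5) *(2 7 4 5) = (2 7 4 9 6) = [0, 1, 7, 3, 9, 5, 2, 4, 8, 6]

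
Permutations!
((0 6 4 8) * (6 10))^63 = ((0 10 6 4 8))^63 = (0 4 10 8 6)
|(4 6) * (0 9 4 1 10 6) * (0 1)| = |(0 9 4 1 10 6)| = 6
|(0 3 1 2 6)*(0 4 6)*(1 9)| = |(0 3 9 1 2)(4 6)| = 10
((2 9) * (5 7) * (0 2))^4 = ((0 2 9)(5 7))^4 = (0 2 9)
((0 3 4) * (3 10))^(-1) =(0 4 3 10)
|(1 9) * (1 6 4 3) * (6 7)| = |(1 9 7 6 4 3)| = 6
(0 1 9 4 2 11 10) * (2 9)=(0 1 2 11 10)(4 9)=[1, 2, 11, 3, 9, 5, 6, 7, 8, 4, 0, 10]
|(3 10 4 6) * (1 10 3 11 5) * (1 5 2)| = |(1 10 4 6 11 2)| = 6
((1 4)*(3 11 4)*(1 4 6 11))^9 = (1 3)(6 11)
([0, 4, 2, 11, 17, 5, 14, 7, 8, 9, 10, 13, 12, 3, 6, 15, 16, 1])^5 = (1 17 4)(3 13 11)(6 14)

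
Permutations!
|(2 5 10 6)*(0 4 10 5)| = 5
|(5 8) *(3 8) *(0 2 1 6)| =12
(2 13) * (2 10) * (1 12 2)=[0, 12, 13, 3, 4, 5, 6, 7, 8, 9, 1, 11, 2, 10]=(1 12 2 13 10)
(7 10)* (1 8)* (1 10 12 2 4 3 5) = (1 8 10 7 12 2 4 3 5) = [0, 8, 4, 5, 3, 1, 6, 12, 10, 9, 7, 11, 2]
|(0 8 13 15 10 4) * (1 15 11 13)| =|(0 8 1 15 10 4)(11 13)| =6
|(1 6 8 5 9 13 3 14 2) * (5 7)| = |(1 6 8 7 5 9 13 3 14 2)| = 10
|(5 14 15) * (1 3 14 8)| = |(1 3 14 15 5 8)| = 6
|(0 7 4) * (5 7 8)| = |(0 8 5 7 4)| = 5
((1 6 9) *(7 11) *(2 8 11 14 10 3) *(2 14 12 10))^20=(1 9 6)(2 12)(3 11)(7 14)(8 10)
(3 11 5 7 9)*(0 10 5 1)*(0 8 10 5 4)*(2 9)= [5, 8, 9, 11, 0, 7, 6, 2, 10, 3, 4, 1]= (0 5 7 2 9 3 11 1 8 10 4)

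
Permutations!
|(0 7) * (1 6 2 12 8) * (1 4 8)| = |(0 7)(1 6 2 12)(4 8)| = 4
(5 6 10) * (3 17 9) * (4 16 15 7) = (3 17 9)(4 16 15 7)(5 6 10) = [0, 1, 2, 17, 16, 6, 10, 4, 8, 3, 5, 11, 12, 13, 14, 7, 15, 9]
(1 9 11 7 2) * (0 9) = (0 9 11 7 2 1) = [9, 0, 1, 3, 4, 5, 6, 2, 8, 11, 10, 7]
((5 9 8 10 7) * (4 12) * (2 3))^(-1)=((2 3)(4 12)(5 9 8 10 7))^(-1)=(2 3)(4 12)(5 7 10 8 9)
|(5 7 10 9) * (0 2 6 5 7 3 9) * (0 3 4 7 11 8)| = 11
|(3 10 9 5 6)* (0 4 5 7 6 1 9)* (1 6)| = |(0 4 5 6 3 10)(1 9 7)| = 6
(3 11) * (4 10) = [0, 1, 2, 11, 10, 5, 6, 7, 8, 9, 4, 3] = (3 11)(4 10)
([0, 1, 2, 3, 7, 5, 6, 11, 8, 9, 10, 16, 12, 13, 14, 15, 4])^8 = [0, 1, 2, 3, 4, 5, 6, 7, 8, 9, 10, 11, 12, 13, 14, 15, 16]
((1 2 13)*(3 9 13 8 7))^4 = ((1 2 8 7 3 9 13))^4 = (1 3 2 9 8 13 7)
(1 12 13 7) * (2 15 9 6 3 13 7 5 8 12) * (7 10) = [0, 2, 15, 13, 4, 8, 3, 1, 12, 6, 7, 11, 10, 5, 14, 9] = (1 2 15 9 6 3 13 5 8 12 10 7)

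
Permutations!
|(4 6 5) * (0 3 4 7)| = 6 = |(0 3 4 6 5 7)|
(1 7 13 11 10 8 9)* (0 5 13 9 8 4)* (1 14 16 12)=[5, 7, 2, 3, 0, 13, 6, 9, 8, 14, 4, 10, 1, 11, 16, 15, 12]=(0 5 13 11 10 4)(1 7 9 14 16 12)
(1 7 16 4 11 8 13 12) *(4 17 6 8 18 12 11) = [0, 7, 2, 3, 4, 5, 8, 16, 13, 9, 10, 18, 1, 11, 14, 15, 17, 6, 12] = (1 7 16 17 6 8 13 11 18 12)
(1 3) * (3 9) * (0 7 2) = (0 7 2)(1 9 3) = [7, 9, 0, 1, 4, 5, 6, 2, 8, 3]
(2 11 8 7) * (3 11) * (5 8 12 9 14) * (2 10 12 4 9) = (2 3 11 4 9 14 5 8 7 10 12) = [0, 1, 3, 11, 9, 8, 6, 10, 7, 14, 12, 4, 2, 13, 5]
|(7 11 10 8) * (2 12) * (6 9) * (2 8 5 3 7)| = 30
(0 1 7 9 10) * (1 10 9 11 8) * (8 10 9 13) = (0 9 13 8 1 7 11 10) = [9, 7, 2, 3, 4, 5, 6, 11, 1, 13, 0, 10, 12, 8]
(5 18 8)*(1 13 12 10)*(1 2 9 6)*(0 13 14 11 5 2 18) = (0 13 12 10 18 8 2 9 6 1 14 11 5) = [13, 14, 9, 3, 4, 0, 1, 7, 2, 6, 18, 5, 10, 12, 11, 15, 16, 17, 8]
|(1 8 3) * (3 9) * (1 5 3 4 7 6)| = |(1 8 9 4 7 6)(3 5)| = 6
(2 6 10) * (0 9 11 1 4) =[9, 4, 6, 3, 0, 5, 10, 7, 8, 11, 2, 1] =(0 9 11 1 4)(2 6 10)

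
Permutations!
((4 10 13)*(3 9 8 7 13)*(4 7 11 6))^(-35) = (7 13)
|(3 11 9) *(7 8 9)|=|(3 11 7 8 9)|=5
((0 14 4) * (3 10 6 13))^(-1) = ((0 14 4)(3 10 6 13))^(-1) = (0 4 14)(3 13 6 10)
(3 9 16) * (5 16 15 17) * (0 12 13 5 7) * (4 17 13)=(0 12 4 17 7)(3 9 15 13 5 16)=[12, 1, 2, 9, 17, 16, 6, 0, 8, 15, 10, 11, 4, 5, 14, 13, 3, 7]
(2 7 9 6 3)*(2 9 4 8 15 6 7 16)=(2 16)(3 9 7 4 8 15 6)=[0, 1, 16, 9, 8, 5, 3, 4, 15, 7, 10, 11, 12, 13, 14, 6, 2]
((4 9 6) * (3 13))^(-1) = (3 13)(4 6 9)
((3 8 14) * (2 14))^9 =(2 14 3 8)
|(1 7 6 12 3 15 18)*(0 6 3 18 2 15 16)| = 8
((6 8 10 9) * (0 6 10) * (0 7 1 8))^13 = (0 6)(1 8 7)(9 10)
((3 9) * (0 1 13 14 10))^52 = ((0 1 13 14 10)(3 9))^52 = (0 13 10 1 14)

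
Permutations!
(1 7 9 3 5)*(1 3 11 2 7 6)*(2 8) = (1 6)(2 7 9 11 8)(3 5) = [0, 6, 7, 5, 4, 3, 1, 9, 2, 11, 10, 8]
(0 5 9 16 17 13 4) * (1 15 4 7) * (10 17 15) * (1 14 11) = (0 5 9 16 15 4)(1 10 17 13 7 14 11) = [5, 10, 2, 3, 0, 9, 6, 14, 8, 16, 17, 1, 12, 7, 11, 4, 15, 13]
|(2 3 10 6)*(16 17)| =|(2 3 10 6)(16 17)| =4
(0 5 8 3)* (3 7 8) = (0 5 3)(7 8) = [5, 1, 2, 0, 4, 3, 6, 8, 7]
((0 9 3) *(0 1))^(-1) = ((0 9 3 1))^(-1) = (0 1 3 9)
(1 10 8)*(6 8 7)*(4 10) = [0, 4, 2, 3, 10, 5, 8, 6, 1, 9, 7] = (1 4 10 7 6 8)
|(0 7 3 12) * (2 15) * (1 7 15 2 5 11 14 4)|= |(0 15 5 11 14 4 1 7 3 12)|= 10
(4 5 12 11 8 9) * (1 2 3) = (1 2 3)(4 5 12 11 8 9) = [0, 2, 3, 1, 5, 12, 6, 7, 9, 4, 10, 8, 11]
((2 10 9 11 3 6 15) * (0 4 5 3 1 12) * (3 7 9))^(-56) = (2 15 6 3 10)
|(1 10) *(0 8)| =|(0 8)(1 10)| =2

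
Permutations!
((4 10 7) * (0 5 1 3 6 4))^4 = (0 6)(1 10)(3 7)(4 5)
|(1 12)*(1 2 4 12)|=3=|(2 4 12)|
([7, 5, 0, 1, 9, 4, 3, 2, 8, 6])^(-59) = [7, 5, 0, 1, 9, 4, 3, 2, 8, 6]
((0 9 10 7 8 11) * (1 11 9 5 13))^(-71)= (0 11 1 13 5)(7 8 9 10)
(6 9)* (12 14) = (6 9)(12 14) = [0, 1, 2, 3, 4, 5, 9, 7, 8, 6, 10, 11, 14, 13, 12]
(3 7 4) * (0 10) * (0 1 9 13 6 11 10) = (1 9 13 6 11 10)(3 7 4) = [0, 9, 2, 7, 3, 5, 11, 4, 8, 13, 1, 10, 12, 6]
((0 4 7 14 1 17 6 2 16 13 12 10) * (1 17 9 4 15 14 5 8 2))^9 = ((0 15 14 17 6 1 9 4 7 5 8 2 16 13 12 10))^9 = (0 5 14 2 6 13 9 10 7 15 8 17 16 1 12 4)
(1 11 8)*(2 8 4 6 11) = [0, 2, 8, 3, 6, 5, 11, 7, 1, 9, 10, 4] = (1 2 8)(4 6 11)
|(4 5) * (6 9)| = 2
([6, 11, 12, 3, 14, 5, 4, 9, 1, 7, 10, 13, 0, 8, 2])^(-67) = (0 12 2 14 4 6)(1 11 13 8)(7 9)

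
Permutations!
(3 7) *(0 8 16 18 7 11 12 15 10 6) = (0 8 16 18 7 3 11 12 15 10 6) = [8, 1, 2, 11, 4, 5, 0, 3, 16, 9, 6, 12, 15, 13, 14, 10, 18, 17, 7]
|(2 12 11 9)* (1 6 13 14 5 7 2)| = 10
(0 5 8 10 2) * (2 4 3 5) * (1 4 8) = [2, 4, 0, 5, 3, 1, 6, 7, 10, 9, 8] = (0 2)(1 4 3 5)(8 10)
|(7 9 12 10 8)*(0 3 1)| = |(0 3 1)(7 9 12 10 8)| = 15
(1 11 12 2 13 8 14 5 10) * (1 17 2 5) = (1 11 12 5 10 17 2 13 8 14) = [0, 11, 13, 3, 4, 10, 6, 7, 14, 9, 17, 12, 5, 8, 1, 15, 16, 2]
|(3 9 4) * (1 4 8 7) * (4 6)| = |(1 6 4 3 9 8 7)| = 7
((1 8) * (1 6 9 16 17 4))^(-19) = (1 6 16 4 8 9 17)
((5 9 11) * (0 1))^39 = (11)(0 1)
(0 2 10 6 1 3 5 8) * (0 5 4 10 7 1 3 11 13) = [2, 11, 7, 4, 10, 8, 3, 1, 5, 9, 6, 13, 12, 0] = (0 2 7 1 11 13)(3 4 10 6)(5 8)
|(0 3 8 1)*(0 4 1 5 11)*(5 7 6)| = 14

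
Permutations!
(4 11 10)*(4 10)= (4 11)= [0, 1, 2, 3, 11, 5, 6, 7, 8, 9, 10, 4]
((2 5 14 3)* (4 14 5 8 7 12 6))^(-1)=(2 3 14 4 6 12 7 8)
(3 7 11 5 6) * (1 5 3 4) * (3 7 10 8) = (1 5 6 4)(3 10 8)(7 11) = [0, 5, 2, 10, 1, 6, 4, 11, 3, 9, 8, 7]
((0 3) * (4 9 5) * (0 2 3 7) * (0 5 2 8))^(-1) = (0 8 3 2 9 4 5 7)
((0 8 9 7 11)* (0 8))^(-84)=((7 11 8 9))^(-84)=(11)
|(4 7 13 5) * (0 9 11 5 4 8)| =|(0 9 11 5 8)(4 7 13)| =15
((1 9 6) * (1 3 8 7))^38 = (1 6 8)(3 7 9)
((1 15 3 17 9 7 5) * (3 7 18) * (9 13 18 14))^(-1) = ((1 15 7 5)(3 17 13 18)(9 14))^(-1) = (1 5 7 15)(3 18 13 17)(9 14)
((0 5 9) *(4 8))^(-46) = ((0 5 9)(4 8))^(-46) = (0 9 5)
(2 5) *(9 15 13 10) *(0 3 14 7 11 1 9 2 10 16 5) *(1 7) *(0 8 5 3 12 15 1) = (0 12 15 13 16 3 14)(1 9)(2 8 5 10)(7 11) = [12, 9, 8, 14, 4, 10, 6, 11, 5, 1, 2, 7, 15, 16, 0, 13, 3]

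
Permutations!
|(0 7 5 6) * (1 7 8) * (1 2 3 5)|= |(0 8 2 3 5 6)(1 7)|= 6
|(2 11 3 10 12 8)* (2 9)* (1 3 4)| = 9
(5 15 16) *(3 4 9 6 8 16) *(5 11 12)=[0, 1, 2, 4, 9, 15, 8, 7, 16, 6, 10, 12, 5, 13, 14, 3, 11]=(3 4 9 6 8 16 11 12 5 15)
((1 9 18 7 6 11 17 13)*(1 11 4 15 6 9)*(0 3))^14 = ((0 3)(4 15 6)(7 9 18)(11 17 13))^14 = (4 6 15)(7 18 9)(11 13 17)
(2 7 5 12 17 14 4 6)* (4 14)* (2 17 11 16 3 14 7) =(3 14 7 5 12 11 16)(4 6 17) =[0, 1, 2, 14, 6, 12, 17, 5, 8, 9, 10, 16, 11, 13, 7, 15, 3, 4]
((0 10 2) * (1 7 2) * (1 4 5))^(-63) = (10)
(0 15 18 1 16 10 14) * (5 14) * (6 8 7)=[15, 16, 2, 3, 4, 14, 8, 6, 7, 9, 5, 11, 12, 13, 0, 18, 10, 17, 1]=(0 15 18 1 16 10 5 14)(6 8 7)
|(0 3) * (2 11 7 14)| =4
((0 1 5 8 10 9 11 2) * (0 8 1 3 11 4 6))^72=((0 3 11 2 8 10 9 4 6)(1 5))^72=(11)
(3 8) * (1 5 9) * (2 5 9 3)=(1 9)(2 5 3 8)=[0, 9, 5, 8, 4, 3, 6, 7, 2, 1]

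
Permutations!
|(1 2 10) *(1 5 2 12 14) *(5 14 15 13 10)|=|(1 12 15 13 10 14)(2 5)|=6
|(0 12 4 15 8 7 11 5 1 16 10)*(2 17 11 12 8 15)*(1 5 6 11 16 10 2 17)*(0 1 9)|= 18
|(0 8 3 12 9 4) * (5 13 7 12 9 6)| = 5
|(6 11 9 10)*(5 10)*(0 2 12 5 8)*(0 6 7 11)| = 10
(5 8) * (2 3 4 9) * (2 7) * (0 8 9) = (0 8 5 9 7 2 3 4) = [8, 1, 3, 4, 0, 9, 6, 2, 5, 7]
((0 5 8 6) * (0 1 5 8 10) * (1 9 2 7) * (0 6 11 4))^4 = (11)(1 9 5 2 10 7 6)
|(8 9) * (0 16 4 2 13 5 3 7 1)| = 18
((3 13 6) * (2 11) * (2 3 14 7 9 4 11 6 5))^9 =(2 5 13 3 11 4 9 7 14 6) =((2 6 14 7 9 4 11 3 13 5))^9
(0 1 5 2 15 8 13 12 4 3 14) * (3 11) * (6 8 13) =(0 1 5 2 15 13 12 4 11 3 14)(6 8) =[1, 5, 15, 14, 11, 2, 8, 7, 6, 9, 10, 3, 4, 12, 0, 13]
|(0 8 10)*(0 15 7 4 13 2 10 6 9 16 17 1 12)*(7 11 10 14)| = |(0 8 6 9 16 17 1 12)(2 14 7 4 13)(10 15 11)| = 120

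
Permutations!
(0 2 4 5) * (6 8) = (0 2 4 5)(6 8) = [2, 1, 4, 3, 5, 0, 8, 7, 6]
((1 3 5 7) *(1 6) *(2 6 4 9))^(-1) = ((1 3 5 7 4 9 2 6))^(-1) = (1 6 2 9 4 7 5 3)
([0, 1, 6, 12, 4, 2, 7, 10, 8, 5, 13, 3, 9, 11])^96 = (2 3 7 9 13)(5 11 6 12 10)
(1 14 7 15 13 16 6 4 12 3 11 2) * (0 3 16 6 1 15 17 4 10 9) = [3, 14, 15, 11, 12, 5, 10, 17, 8, 0, 9, 2, 16, 6, 7, 13, 1, 4] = (0 3 11 2 15 13 6 10 9)(1 14 7 17 4 12 16)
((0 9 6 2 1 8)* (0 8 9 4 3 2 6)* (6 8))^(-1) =((0 4 3 2 1 9)(6 8))^(-1) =(0 9 1 2 3 4)(6 8)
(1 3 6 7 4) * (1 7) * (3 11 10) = (1 11 10 3 6)(4 7) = [0, 11, 2, 6, 7, 5, 1, 4, 8, 9, 3, 10]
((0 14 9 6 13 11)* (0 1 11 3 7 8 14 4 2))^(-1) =(0 2 4)(1 11)(3 13 6 9 14 8 7) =((0 4 2)(1 11)(3 7 8 14 9 6 13))^(-1)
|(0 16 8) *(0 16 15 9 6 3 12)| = |(0 15 9 6 3 12)(8 16)| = 6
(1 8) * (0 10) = (0 10)(1 8) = [10, 8, 2, 3, 4, 5, 6, 7, 1, 9, 0]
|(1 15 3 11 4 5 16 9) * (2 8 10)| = |(1 15 3 11 4 5 16 9)(2 8 10)| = 24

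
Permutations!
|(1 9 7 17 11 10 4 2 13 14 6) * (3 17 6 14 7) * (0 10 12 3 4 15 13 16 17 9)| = |(0 10 15 13 7 6 1)(2 16 17 11 12 3 9 4)| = 56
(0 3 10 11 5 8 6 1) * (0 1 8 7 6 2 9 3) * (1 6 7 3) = [0, 6, 9, 10, 4, 3, 8, 7, 2, 1, 11, 5] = (1 6 8 2 9)(3 10 11 5)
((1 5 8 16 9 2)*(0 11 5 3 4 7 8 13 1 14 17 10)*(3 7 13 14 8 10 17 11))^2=(17)(0 4 1 10 3 13 7)(2 16)(5 11 14)(8 9)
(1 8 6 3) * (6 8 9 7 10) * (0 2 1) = [2, 9, 1, 0, 4, 5, 3, 10, 8, 7, 6] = (0 2 1 9 7 10 6 3)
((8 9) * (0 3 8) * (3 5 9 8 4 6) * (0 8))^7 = ((0 5 9 8)(3 4 6))^7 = (0 8 9 5)(3 4 6)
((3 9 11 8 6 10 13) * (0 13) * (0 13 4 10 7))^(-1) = (0 7 6 8 11 9 3 13 10 4)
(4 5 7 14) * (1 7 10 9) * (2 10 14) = [0, 7, 10, 3, 5, 14, 6, 2, 8, 1, 9, 11, 12, 13, 4] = (1 7 2 10 9)(4 5 14)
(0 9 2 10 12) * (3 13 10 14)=(0 9 2 14 3 13 10 12)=[9, 1, 14, 13, 4, 5, 6, 7, 8, 2, 12, 11, 0, 10, 3]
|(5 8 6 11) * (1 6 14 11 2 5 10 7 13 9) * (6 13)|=|(1 13 9)(2 5 8 14 11 10 7 6)|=24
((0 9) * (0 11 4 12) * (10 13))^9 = (0 12 4 11 9)(10 13)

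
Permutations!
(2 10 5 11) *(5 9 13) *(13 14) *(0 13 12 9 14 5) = [13, 1, 10, 3, 4, 11, 6, 7, 8, 5, 14, 2, 9, 0, 12] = (0 13)(2 10 14 12 9 5 11)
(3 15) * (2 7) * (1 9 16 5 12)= (1 9 16 5 12)(2 7)(3 15)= [0, 9, 7, 15, 4, 12, 6, 2, 8, 16, 10, 11, 1, 13, 14, 3, 5]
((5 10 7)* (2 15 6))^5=(2 6 15)(5 7 10)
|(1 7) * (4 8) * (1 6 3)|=|(1 7 6 3)(4 8)|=4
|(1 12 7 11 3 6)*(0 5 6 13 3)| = 14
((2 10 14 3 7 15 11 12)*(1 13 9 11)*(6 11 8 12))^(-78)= ((1 13 9 8 12 2 10 14 3 7 15)(6 11))^(-78)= (1 15 7 3 14 10 2 12 8 9 13)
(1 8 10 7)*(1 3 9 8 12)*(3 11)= (1 12)(3 9 8 10 7 11)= [0, 12, 2, 9, 4, 5, 6, 11, 10, 8, 7, 3, 1]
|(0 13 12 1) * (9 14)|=|(0 13 12 1)(9 14)|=4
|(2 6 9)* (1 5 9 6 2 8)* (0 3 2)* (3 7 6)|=|(0 7 6 3 2)(1 5 9 8)|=20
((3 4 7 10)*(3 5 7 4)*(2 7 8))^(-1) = ((2 7 10 5 8))^(-1) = (2 8 5 10 7)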